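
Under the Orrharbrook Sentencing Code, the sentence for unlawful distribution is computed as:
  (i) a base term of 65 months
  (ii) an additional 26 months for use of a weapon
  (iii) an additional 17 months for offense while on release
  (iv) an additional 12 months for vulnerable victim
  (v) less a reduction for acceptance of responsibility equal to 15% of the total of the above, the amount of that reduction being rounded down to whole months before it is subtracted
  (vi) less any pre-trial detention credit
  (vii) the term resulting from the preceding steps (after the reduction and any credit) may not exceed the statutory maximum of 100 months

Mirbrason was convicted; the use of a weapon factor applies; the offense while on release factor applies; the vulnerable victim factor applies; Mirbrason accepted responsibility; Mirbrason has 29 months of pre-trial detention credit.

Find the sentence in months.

73 months

Use of a weapon enhancement: +26 months
Offense while on release enhancement: +17 months
Vulnerable victim enhancement: +12 months
Adjusted term: 65 months + 26 months + 17 months + 12 months = 120 months
Acceptance of responsibility reduction: 15% of 120 months = 18 months (rounded down)
After reduction: 120 − 18 = 102 months
Less pre-trial detention credit: 102 months − 29 months = 73 months
Cap at 100 months: 73 months is within the cap, no reduction.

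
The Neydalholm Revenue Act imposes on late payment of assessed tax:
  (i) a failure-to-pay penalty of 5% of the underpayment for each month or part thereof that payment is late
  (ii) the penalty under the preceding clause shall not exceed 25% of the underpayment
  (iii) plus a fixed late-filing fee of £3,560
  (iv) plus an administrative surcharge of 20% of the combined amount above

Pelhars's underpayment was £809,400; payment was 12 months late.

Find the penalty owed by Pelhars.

£247,092

Accrued rate: 5% × 12 = 60%, capped at 25% → 25%
Failure-to-pay penalty: 25% of £809,400 = £202,350
Penalty before surcharge: £202,350 + £3,560 = £205,910
Administrative surcharge: 20% of £205,910 = £41,182
Total penalty: £205,910 + £41,182 = £247,092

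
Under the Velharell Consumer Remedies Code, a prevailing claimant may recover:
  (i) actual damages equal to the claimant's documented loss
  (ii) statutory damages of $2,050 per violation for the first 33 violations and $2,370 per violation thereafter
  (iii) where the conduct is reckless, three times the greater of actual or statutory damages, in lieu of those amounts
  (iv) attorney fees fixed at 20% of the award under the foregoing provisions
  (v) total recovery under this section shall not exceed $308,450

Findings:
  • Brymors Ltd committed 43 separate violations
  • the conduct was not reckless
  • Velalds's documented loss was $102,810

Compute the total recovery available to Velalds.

First 33 violations: 33 × $2,050 = $67,650
Remaining violations: (43 − 33) × $2,370 = $23,700
Statutory damages: $67,650 + $23,700 = $91,350
Conduct not reckless: the in-lieu enhancement does not apply.
Actual plus statutory damages: $102,810 + $91,350 = $194,160
Attorney fees: 20% of $194,160 = $38,832
Total before cap: $194,160 + $38,832 = $232,992
Cap at $308,450: $232,992 is within the cap, no reduction.

$232,992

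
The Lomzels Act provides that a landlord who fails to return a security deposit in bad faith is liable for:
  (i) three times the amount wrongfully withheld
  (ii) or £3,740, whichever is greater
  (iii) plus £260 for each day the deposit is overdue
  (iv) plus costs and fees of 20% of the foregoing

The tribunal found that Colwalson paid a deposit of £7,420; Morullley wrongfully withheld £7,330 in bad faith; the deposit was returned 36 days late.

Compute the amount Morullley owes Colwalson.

£37,620

Trebled: 3 × £7,330 = £21,990
Minimum £3,740: £21,990 meets the minimum, no increase.
Late-return penalty: 36 × £260 = £9,360
Damages plus late penalty: £21,990 + £9,360 = £31,350
Costs and fees: 20% of £31,350 = £6,270
Total recovery: £31,350 + £6,270 = £37,620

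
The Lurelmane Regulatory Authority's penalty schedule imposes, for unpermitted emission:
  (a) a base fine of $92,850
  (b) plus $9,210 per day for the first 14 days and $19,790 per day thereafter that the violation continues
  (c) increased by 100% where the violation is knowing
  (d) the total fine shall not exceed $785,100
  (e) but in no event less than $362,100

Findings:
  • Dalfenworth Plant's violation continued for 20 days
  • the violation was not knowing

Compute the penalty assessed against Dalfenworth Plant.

$362,100

First 14 days: 14 × $9,210 = $128,940
Remaining days: (20 − 14) × $19,790 = $118,740
Per-day component: $128,940 + $118,740 = $247,680
Base plus per-day: $92,850 + $247,680 = $340,530
The violation was not knowing: no 100% increase.
Cap at $785,100: $340,530 is within the cap, no reduction.
Minimum $362,100: $340,530 is below the minimum → $362,100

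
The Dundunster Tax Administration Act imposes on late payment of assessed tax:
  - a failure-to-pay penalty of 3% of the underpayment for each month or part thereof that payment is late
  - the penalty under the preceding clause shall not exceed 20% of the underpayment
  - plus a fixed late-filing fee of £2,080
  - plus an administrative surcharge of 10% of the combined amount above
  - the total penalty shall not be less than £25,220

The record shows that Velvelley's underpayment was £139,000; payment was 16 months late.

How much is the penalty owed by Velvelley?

Accrued rate: 3% × 16 = 48%, capped at 20% → 20%
Failure-to-pay penalty: 20% of £139,000 = £27,800
Penalty before surcharge: £27,800 + £2,080 = £29,880
Administrative surcharge: 10% of £29,880 = £2,988
Total penalty: £29,880 + £2,988 = £32,868
Minimum £25,220: £32,868 meets the minimum, no increase.

£32,868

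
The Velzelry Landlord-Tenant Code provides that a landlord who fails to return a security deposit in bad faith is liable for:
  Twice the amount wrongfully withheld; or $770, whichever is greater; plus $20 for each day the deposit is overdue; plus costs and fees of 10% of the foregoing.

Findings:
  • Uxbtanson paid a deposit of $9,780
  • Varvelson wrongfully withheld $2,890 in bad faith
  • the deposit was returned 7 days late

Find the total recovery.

$6,512

Doubled: 2 × $2,890 = $5,780
Minimum $770: $5,780 meets the minimum, no increase.
Late-return penalty: 7 × $20 = $140
Damages plus late penalty: $5,780 + $140 = $5,920
Costs and fees: 10% of $5,920 = $592
Total recovery: $5,920 + $592 = $6,512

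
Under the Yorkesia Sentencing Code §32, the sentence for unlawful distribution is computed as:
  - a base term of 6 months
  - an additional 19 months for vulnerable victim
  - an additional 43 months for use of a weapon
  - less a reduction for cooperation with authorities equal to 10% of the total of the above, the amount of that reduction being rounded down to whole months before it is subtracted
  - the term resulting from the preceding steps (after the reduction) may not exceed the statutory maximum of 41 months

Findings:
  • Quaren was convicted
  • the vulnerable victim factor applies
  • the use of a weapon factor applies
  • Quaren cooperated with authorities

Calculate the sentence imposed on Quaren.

Vulnerable victim enhancement: +19 months
Use of a weapon enhancement: +43 months
Adjusted term: 6 months + 19 months + 43 months = 68 months
Cooperation with authorities reduction: 10% of 68 months = 6 months (rounded down)
After reduction: 68 − 6 = 62 months
Cap at 41 months: 62 months exceeds the cap → 41 months

41 months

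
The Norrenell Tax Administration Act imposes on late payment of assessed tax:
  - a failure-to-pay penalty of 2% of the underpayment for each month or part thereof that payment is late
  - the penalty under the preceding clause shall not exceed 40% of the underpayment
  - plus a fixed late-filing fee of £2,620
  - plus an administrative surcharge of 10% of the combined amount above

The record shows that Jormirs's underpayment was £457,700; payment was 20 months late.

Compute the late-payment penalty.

Accrued rate: 2% × 20 = 40%, capped at 40% → 40%
Failure-to-pay penalty: 40% of £457,700 = £183,080
Penalty before surcharge: £183,080 + £2,620 = £185,700
Administrative surcharge: 10% of £185,700 = £18,570
Total penalty: £185,700 + £18,570 = £204,270

£204,270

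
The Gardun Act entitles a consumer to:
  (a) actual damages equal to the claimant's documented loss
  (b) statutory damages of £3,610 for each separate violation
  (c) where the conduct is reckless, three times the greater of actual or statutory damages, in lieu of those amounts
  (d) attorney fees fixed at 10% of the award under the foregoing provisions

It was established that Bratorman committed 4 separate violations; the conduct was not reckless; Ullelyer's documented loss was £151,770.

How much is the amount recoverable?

Total recovery: £182,831

Statutory damages: 4 × £3,610 = £14,440
Conduct not reckless: the in-lieu enhancement does not apply.
Actual plus statutory damages: £151,770 + £14,440 = £166,210
Attorney fees: 10% of £166,210 = £16,621
Total recovery: £166,210 + £16,621 = £182,831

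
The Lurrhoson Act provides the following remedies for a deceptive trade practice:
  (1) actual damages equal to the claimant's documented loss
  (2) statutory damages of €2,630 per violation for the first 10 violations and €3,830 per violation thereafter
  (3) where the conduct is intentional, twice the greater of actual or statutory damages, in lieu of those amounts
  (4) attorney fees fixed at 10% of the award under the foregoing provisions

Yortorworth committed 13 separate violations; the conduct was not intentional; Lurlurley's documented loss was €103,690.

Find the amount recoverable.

€155,628

First 10 violations: 10 × €2,630 = €26,300
Remaining violations: (13 − 10) × €3,830 = €11,490
Statutory damages: €26,300 + €11,490 = €37,790
Conduct not intentional: the in-lieu enhancement does not apply.
Actual plus statutory damages: €103,690 + €37,790 = €141,480
Attorney fees: 10% of €141,480 = €14,148
Total recovery: €141,480 + €14,148 = €155,628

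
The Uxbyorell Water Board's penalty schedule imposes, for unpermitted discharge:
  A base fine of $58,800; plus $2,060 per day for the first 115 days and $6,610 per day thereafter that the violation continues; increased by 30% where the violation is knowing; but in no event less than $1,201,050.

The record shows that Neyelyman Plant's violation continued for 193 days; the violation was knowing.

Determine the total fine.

First 115 days: 115 × $2,060 = $236,900
Remaining days: (193 − 115) × $6,610 = $515,580
Per-day component: $236,900 + $515,580 = $752,480
Base plus per-day: $58,800 + $752,480 = $811,280
Enhancement: 30% of $811,280 = $243,384
Enhanced fine: $811,280 + $243,384 = $1,054,664
Minimum $1,201,050: $1,054,664 is below the minimum → $1,201,050

Civil penalty: $1,201,050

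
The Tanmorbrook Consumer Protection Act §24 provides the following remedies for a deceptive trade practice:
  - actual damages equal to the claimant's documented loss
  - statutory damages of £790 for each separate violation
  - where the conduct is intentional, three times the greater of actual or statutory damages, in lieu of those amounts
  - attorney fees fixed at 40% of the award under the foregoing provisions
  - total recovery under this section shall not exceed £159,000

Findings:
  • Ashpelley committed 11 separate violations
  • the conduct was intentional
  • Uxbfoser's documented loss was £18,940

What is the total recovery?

Statutory damages: 11 × £790 = £8,690
Greater of actual damages (£18,940) or statutory damages (£8,690): £18,940
Trebled: 3 × £18,940 = £56,820
Attorney fees: 40% of £56,820 = £22,728
Total before cap: £56,820 + £22,728 = £79,548
Cap at £159,000: £79,548 is within the cap, no reduction.

£79,548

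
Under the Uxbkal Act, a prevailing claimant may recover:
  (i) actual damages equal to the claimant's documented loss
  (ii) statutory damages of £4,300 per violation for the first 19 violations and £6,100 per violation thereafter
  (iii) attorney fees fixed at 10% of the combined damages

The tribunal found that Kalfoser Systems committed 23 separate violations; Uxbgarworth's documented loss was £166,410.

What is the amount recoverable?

£299,761

First 19 violations: 19 × £4,300 = £81,700
Remaining violations: (23 − 19) × £6,100 = £24,400
Statutory damages: £81,700 + £24,400 = £106,100
Combined damages: £166,410 + £106,100 = £272,510
Attorney fees: 10% of £272,510 = £27,251
Total recovery: £272,510 + £27,251 = £299,761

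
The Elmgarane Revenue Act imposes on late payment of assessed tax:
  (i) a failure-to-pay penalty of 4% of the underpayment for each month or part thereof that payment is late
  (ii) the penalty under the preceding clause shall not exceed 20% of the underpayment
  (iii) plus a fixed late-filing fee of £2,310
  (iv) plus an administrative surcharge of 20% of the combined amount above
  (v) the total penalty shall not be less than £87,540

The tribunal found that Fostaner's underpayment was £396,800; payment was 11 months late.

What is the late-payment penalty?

Accrued rate: 4% × 11 = 44%, capped at 20% → 20%
Failure-to-pay penalty: 20% of £396,800 = £79,360
Penalty before surcharge: £79,360 + £2,310 = £81,670
Administrative surcharge: 20% of £81,670 = £16,334
Total penalty: £81,670 + £16,334 = £98,004
Minimum £87,540: £98,004 meets the minimum, no increase.

£98,004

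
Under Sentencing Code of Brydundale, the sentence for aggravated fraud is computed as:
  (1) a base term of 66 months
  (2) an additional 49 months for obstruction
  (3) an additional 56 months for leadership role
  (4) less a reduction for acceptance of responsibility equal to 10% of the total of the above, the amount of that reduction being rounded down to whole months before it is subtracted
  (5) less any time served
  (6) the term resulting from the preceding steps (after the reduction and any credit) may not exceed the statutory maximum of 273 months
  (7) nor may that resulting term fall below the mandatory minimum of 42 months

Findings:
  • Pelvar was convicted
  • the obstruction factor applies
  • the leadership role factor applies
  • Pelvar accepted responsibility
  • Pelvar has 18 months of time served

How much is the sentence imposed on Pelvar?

136 months

Obstruction enhancement: +49 months
Leadership role enhancement: +56 months
Adjusted term: 66 months + 49 months + 56 months = 171 months
Acceptance of responsibility reduction: 10% of 171 months = 17 months (rounded down)
After reduction: 171 − 17 = 154 months
Less time served: 154 months − 18 months = 136 months
Cap at 273 months: 136 months is within the cap, no reduction.
Minimum 42 months: 136 months meets the minimum, no increase.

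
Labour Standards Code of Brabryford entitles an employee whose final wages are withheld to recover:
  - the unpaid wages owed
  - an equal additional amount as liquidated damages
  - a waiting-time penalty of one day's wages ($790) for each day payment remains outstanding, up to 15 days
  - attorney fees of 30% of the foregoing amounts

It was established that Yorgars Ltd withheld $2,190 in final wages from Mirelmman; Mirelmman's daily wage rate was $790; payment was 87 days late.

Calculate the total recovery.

$21,099

Liquidated damages (equal amount): $2,190
Penalty days: min(87, 15) = 15
Waiting-time penalty: 15 × $790 = $11,850
Subtotal: $2,190 + $2,190 + $11,850 = $16,230
Attorney fees: 30% of $16,230 = $4,869
Total award: $16,230 + $4,869 = $21,099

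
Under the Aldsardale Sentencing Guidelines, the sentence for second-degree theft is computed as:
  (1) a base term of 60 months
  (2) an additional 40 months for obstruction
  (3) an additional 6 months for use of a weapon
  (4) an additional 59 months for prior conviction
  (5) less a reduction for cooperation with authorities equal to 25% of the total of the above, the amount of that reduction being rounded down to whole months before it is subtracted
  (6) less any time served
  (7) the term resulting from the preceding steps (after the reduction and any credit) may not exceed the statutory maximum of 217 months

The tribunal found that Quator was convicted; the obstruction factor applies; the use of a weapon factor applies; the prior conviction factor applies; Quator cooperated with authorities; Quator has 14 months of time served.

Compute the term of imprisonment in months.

110 months

Obstruction enhancement: +40 months
Use of a weapon enhancement: +6 months
Prior conviction enhancement: +59 months
Adjusted term: 60 months + 40 months + 6 months + 59 months = 165 months
Cooperation with authorities reduction: 25% of 165 months = 41 months (rounded down)
After reduction: 165 − 41 = 124 months
Less time served: 124 months − 14 months = 110 months
Cap at 217 months: 110 months is within the cap, no reduction.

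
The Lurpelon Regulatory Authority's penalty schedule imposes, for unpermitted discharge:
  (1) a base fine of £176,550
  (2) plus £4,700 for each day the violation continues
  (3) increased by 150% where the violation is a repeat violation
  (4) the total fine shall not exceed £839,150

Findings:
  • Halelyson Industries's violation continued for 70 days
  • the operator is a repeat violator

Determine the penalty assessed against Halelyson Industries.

Per-day component: 70 × £4,700 = £329,000
Base plus per-day: £176,550 + £329,000 = £505,550
Enhancement: 150% of £505,550 = £758,325
Enhanced fine: £505,550 + £758,325 = £1,263,875
Cap at £839,150: £1,263,875 exceeds the cap → £839,150

Civil penalty: £839,150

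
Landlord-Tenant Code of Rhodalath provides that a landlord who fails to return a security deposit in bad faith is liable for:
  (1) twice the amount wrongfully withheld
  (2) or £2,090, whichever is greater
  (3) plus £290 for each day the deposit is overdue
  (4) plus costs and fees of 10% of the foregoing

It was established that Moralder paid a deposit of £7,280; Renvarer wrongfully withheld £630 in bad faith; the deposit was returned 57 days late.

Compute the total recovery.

£20,482

Doubled: 2 × £630 = £1,260
Minimum £2,090: £1,260 is below the minimum → £2,090
Late-return penalty: 57 × £290 = £16,530
Damages plus late penalty: £2,090 + £16,530 = £18,620
Costs and fees: 10% of £18,620 = £1,862
Total recovery: £18,620 + £1,862 = £20,482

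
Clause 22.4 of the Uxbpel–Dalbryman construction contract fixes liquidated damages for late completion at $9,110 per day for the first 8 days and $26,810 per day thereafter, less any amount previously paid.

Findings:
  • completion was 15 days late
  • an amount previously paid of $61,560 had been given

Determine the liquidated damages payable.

First 8 days: 8 × $9,110 = $72,880
Remaining days: (15 − 8) × $26,810 = $187,670
Accrued per-day damages: $72,880 + $187,670 = $260,550
Less amount previously paid: $260,550 − $61,560 = $198,990

Liquidated damages: $198,990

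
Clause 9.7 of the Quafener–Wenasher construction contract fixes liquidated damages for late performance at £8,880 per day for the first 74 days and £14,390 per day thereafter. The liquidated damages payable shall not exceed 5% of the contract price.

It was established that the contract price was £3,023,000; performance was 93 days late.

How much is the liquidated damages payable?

First 74 days: 74 × £8,880 = £657,120
Remaining days: (93 − 74) × £14,390 = £273,410
Accrued per-day damages: £657,120 + £273,410 = £930,530
Cap: 5% of £3,023,000 = £151,150
Cap at £151,150: £930,530 exceeds the cap → £151,150

£151,150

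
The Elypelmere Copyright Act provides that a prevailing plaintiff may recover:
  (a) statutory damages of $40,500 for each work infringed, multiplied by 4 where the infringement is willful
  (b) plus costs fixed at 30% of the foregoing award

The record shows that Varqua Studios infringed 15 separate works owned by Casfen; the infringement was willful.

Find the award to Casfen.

Statutory damages: 15 × $40,500 = $607,500
Multiplied by 4: 4 × $607,500 = $2,430,000
Costs: 30% of $2,430,000 = $729,000
Award plus costs: $2,430,000 + $729,000 = $3,159,000

$3,159,000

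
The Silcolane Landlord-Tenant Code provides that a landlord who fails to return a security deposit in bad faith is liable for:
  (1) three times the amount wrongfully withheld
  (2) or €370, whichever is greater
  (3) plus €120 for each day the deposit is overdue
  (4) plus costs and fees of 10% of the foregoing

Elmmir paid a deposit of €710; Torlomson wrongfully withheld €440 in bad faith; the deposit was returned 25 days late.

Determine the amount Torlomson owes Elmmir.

€4,752

Trebled: 3 × €440 = €1,320
Minimum €370: €1,320 meets the minimum, no increase.
Late-return penalty: 25 × €120 = €3,000
Damages plus late penalty: €1,320 + €3,000 = €4,320
Costs and fees: 10% of €4,320 = €432
Total recovery: €4,320 + €432 = €4,752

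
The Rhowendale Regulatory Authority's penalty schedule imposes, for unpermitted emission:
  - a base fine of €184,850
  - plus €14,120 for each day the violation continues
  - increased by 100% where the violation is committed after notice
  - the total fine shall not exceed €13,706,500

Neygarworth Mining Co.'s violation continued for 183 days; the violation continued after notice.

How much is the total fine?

€5,537,620

Per-day component: 183 × €14,120 = €2,583,960
Base plus per-day: €184,850 + €2,583,960 = €2,768,810
Enhancement: 100% of €2,768,810 = €2,768,810
Enhanced fine: €2,768,810 + €2,768,810 = €5,537,620
Cap at €13,706,500: €5,537,620 is within the cap, no reduction.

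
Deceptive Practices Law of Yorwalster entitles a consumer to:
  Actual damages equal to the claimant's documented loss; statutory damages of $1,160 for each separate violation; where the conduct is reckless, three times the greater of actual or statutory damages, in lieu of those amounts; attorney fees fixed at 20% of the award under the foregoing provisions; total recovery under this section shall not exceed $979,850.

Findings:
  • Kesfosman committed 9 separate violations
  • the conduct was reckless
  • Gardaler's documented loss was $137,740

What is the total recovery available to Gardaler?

Statutory damages: 9 × $1,160 = $10,440
Greater of actual damages ($137,740) or statutory damages ($10,440): $137,740
Trebled: 3 × $137,740 = $413,220
Attorney fees: 20% of $413,220 = $82,644
Total before cap: $413,220 + $82,644 = $495,864
Cap at $979,850: $495,864 is within the cap, no reduction.

$495,864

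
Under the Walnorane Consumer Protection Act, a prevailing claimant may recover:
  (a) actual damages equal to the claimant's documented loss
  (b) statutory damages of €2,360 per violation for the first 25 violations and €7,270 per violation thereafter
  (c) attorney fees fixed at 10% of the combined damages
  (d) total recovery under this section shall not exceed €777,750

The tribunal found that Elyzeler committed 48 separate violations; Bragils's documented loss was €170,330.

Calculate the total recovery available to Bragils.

First 25 violations: 25 × €2,360 = €59,000
Remaining violations: (48 − 25) × €7,270 = €167,210
Statutory damages: €59,000 + €167,210 = €226,210
Combined damages: €170,330 + €226,210 = €396,540
Attorney fees: 10% of €396,540 = €39,654
Total before cap: €396,540 + €39,654 = €436,194
Cap at €777,750: €436,194 is within the cap, no reduction.

€436,194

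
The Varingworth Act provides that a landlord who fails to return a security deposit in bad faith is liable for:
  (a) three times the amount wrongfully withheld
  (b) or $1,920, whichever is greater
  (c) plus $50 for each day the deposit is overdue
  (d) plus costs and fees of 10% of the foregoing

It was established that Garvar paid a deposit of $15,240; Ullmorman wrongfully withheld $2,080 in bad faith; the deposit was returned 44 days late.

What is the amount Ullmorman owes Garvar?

Trebled: 3 × $2,080 = $6,240
Minimum $1,920: $6,240 meets the minimum, no increase.
Late-return penalty: 44 × $50 = $2,200
Damages plus late penalty: $6,240 + $2,200 = $8,440
Costs and fees: 10% of $8,440 = $844
Total recovery: $8,440 + $844 = $9,284

$9,284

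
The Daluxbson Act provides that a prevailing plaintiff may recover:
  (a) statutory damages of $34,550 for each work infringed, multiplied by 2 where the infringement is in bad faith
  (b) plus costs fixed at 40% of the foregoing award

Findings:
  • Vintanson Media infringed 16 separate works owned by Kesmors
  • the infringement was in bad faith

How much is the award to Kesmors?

$1,547,840

Statutory damages: 16 × $34,550 = $552,800
Doubled: 2 × $552,800 = $1,105,600
Costs: 40% of $1,105,600 = $442,240
Award plus costs: $1,105,600 + $442,240 = $1,547,840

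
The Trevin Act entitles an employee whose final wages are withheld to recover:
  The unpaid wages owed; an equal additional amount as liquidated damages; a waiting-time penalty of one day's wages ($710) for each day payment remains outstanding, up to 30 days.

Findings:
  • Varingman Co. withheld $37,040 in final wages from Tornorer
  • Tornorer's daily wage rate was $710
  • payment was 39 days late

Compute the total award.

$95,380

Liquidated damages (equal amount): $37,040
Penalty days: min(39, 30) = 30
Waiting-time penalty: 30 × $710 = $21,300
Total award: $37,040 + $37,040 + $21,300 = $95,380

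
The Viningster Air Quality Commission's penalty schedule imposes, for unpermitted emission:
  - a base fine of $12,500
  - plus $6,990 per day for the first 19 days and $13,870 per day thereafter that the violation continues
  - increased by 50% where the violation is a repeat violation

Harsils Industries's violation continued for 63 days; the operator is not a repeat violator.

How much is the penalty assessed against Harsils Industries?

$755,590

First 19 days: 19 × $6,990 = $132,810
Remaining days: (63 − 19) × $13,870 = $610,280
Per-day component: $132,810 + $610,280 = $743,090
Base plus per-day: $12,500 + $743,090 = $755,590
The operator is not a repeat violator: no 50% increase.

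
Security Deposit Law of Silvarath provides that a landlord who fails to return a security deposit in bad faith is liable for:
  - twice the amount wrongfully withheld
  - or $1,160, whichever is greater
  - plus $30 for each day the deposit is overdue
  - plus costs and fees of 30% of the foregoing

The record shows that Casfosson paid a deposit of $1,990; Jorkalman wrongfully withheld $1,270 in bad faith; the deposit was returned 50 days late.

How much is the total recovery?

$5,252

Doubled: 2 × $1,270 = $2,540
Minimum $1,160: $2,540 meets the minimum, no increase.
Late-return penalty: 50 × $30 = $1,500
Damages plus late penalty: $2,540 + $1,500 = $4,040
Costs and fees: 30% of $4,040 = $1,212
Total recovery: $4,040 + $1,212 = $5,252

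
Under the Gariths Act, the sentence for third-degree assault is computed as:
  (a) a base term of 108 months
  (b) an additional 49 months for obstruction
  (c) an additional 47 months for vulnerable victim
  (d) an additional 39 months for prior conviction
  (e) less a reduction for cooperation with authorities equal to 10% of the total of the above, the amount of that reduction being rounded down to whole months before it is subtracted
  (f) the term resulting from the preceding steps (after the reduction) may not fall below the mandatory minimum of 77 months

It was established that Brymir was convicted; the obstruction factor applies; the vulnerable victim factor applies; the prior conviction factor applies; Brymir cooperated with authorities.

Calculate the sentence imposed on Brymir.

Obstruction enhancement: +49 months
Vulnerable victim enhancement: +47 months
Prior conviction enhancement: +39 months
Adjusted term: 108 months + 49 months + 47 months + 39 months = 243 months
Cooperation with authorities reduction: 10% of 243 months = 24 months (rounded down)
After reduction: 243 − 24 = 219 months
Minimum 77 months: 219 months meets the minimum, no increase.

219 months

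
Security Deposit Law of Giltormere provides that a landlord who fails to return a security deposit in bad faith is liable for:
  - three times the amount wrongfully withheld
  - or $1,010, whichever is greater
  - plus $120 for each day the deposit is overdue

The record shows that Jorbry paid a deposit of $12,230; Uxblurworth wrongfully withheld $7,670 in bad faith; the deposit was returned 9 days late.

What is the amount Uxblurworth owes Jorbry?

Trebled: 3 × $7,670 = $23,010
Minimum $1,010: $23,010 meets the minimum, no increase.
Late-return penalty: 9 × $120 = $1,080
Damages plus late penalty: $23,010 + $1,080 = $24,090

Recovery: $24,090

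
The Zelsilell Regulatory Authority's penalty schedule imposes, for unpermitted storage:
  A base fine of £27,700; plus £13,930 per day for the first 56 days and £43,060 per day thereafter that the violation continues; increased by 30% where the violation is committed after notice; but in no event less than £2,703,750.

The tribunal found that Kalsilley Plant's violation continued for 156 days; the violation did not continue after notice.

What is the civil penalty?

First 56 days: 56 × £13,930 = £780,080
Remaining days: (156 − 56) × £43,060 = £4,306,000
Per-day component: £780,080 + £4,306,000 = £5,086,080
Base plus per-day: £27,700 + £5,086,080 = £5,113,780
The violation did not continue after notice: no 30% increase.
Minimum £2,703,750: £5,113,780 meets the minimum, no increase.

£5,113,780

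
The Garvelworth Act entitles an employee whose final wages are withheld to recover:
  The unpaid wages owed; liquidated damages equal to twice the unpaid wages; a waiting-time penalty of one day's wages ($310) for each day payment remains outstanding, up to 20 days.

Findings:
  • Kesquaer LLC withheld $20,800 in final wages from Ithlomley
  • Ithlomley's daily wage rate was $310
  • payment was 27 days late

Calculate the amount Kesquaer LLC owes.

$68,600

Doubled: 2 × $20,800 = $41,600
Penalty days: min(27, 20) = 20
Waiting-time penalty: 20 × $310 = $6,200
Total award: $20,800 + $41,600 + $6,200 = $68,600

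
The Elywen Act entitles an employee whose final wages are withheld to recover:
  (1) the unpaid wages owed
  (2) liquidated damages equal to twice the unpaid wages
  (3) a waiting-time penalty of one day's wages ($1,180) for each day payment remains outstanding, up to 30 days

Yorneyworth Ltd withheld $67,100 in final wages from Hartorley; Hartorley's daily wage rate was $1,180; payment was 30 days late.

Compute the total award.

$236,700

Doubled: 2 × $67,100 = $134,200
Penalty days: min(30, 30) = 30
Waiting-time penalty: 30 × $1,180 = $35,400
Total award: $67,100 + $134,200 + $35,400 = $236,700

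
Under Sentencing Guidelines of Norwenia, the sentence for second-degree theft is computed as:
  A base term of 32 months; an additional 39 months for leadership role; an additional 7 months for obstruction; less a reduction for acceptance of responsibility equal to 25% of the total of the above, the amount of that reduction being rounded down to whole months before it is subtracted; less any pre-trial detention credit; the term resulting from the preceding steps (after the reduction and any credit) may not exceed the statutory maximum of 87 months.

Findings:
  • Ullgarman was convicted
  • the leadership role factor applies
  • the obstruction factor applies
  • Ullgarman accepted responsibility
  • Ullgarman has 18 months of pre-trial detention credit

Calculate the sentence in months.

41 months

Leadership role enhancement: +39 months
Obstruction enhancement: +7 months
Adjusted term: 32 months + 39 months + 7 months = 78 months
Acceptance of responsibility reduction: 25% of 78 months = 19 months (rounded down)
After reduction: 78 − 19 = 59 months
Less pre-trial detention credit: 59 months − 18 months = 41 months
Cap at 87 months: 41 months is within the cap, no reduction.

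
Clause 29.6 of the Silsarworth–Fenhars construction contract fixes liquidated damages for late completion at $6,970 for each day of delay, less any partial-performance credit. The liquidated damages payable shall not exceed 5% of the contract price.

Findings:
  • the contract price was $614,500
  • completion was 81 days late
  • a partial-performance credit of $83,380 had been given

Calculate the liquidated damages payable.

$30,725

Per-day damages: 81 × $6,970 = $564,570
Less partial-performance credit: $564,570 − $83,380 = $481,190
Cap: 5% of $614,500 = $30,725
Cap at $30,725: $481,190 exceeds the cap → $30,725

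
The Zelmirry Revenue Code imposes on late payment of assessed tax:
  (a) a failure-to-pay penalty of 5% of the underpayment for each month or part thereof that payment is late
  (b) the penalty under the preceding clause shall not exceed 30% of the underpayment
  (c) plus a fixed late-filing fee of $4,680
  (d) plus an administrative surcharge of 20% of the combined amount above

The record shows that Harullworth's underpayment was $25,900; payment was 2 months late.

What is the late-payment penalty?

Accrued rate: 5% × 2 = 10%, capped at 30% → 10%
Failure-to-pay penalty: 10% of $25,900 = $2,590
Penalty before surcharge: $2,590 + $4,680 = $7,270
Administrative surcharge: 20% of $7,270 = $1,454
Total penalty: $7,270 + $1,454 = $8,724

$8,724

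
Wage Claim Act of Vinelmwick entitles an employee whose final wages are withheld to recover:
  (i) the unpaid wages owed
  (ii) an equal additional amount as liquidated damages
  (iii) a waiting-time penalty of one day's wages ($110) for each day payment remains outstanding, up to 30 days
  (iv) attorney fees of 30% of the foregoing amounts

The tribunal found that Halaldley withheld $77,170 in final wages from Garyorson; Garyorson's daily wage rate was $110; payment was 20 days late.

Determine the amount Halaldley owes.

Liquidated damages (equal amount): $77,170
Penalty days: min(20, 30) = 20
Waiting-time penalty: 20 × $110 = $2,200
Subtotal: $77,170 + $77,170 + $2,200 = $156,540
Attorney fees: 30% of $156,540 = $46,962
Total award: $156,540 + $46,962 = $203,502

$203,502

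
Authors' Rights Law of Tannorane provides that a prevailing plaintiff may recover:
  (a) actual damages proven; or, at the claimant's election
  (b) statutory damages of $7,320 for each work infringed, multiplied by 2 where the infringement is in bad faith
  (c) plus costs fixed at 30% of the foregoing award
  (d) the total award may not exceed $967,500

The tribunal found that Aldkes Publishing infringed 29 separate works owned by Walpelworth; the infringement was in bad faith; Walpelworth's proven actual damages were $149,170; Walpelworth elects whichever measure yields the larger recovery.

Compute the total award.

Statutory damages: 29 × $7,320 = $212,280
Doubled: 2 × $212,280 = $424,560
Greater of actual damages ($149,170) or enhanced statutory damages ($424,560): $424,560
Costs: 30% of $424,560 = $127,368
Award plus costs: $424,560 + $127,368 = $551,928
Cap at $967,500: $551,928 is within the cap, no reduction.

$551,928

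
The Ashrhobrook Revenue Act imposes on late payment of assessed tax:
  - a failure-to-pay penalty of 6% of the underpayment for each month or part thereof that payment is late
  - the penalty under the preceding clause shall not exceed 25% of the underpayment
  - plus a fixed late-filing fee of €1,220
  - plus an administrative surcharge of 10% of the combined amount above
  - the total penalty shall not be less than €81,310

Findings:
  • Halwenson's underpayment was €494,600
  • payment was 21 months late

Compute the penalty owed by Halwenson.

€137,357

Accrued rate: 6% × 21 = 126%, capped at 25% → 25%
Failure-to-pay penalty: 25% of €494,600 = €123,650
Penalty before surcharge: €123,650 + €1,220 = €124,870
Administrative surcharge: 10% of €124,870 = €12,487
Total penalty: €124,870 + €12,487 = €137,357
Minimum €81,310: €137,357 meets the minimum, no increase.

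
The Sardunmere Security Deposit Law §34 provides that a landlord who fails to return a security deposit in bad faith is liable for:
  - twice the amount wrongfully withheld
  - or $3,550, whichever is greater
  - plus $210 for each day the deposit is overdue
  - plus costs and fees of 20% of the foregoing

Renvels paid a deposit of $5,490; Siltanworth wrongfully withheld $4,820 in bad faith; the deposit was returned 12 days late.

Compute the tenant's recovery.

$14,592

Doubled: 2 × $4,820 = $9,640
Minimum $3,550: $9,640 meets the minimum, no increase.
Late-return penalty: 12 × $210 = $2,520
Damages plus late penalty: $9,640 + $2,520 = $12,160
Costs and fees: 20% of $12,160 = $2,432
Total recovery: $12,160 + $2,432 = $14,592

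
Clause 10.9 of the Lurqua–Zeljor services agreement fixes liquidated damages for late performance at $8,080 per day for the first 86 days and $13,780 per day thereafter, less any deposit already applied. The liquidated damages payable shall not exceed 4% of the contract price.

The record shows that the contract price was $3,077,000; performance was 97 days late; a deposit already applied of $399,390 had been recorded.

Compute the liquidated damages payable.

$123,080

First 86 days: 86 × $8,080 = $694,880
Remaining days: (97 − 86) × $13,780 = $151,580
Accrued per-day damages: $694,880 + $151,580 = $846,460
Less deposit already applied: $846,460 − $399,390 = $447,070
Cap: 4% of $3,077,000 = $123,080
Cap at $123,080: $447,070 exceeds the cap → $123,080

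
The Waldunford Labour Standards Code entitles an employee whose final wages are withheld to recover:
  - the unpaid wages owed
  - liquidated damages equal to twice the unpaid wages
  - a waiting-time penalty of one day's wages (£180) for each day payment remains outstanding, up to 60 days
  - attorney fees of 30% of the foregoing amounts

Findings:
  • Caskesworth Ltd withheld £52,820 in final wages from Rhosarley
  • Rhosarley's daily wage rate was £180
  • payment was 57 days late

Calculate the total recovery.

Doubled: 2 × £52,820 = £105,640
Penalty days: min(57, 60) = 57
Waiting-time penalty: 57 × £180 = £10,260
Subtotal: £52,820 + £105,640 + £10,260 = £168,720
Attorney fees: 30% of £168,720 = £50,616
Total award: £168,720 + £50,616 = £219,336

£219,336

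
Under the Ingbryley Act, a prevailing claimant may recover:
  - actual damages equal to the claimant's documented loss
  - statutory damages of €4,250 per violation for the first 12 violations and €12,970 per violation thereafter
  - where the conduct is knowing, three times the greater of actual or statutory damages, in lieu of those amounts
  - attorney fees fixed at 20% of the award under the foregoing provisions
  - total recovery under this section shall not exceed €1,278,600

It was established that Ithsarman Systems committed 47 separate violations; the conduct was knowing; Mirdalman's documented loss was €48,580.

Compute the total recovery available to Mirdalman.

First 12 violations: 12 × €4,250 = €51,000
Remaining violations: (47 − 12) × €12,970 = €453,950
Statutory damages: €51,000 + €453,950 = €504,950
Greater of actual damages (€48,580) or statutory damages (€504,950): €504,950
Trebled: 3 × €504,950 = €1,514,850
Attorney fees: 20% of €1,514,850 = €302,970
Total before cap: €1,514,850 + €302,970 = €1,817,820
Cap at €1,278,600: €1,817,820 exceeds the cap → €1,278,600

€1,278,600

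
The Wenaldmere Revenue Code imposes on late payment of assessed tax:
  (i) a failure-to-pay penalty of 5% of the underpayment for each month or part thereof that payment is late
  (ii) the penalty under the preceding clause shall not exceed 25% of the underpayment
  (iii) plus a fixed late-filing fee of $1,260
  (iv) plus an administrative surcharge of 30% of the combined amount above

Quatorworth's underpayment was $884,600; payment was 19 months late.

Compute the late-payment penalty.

Accrued rate: 5% × 19 = 95%, capped at 25% → 25%
Failure-to-pay penalty: 25% of $884,600 = $221,150
Penalty before surcharge: $221,150 + $1,260 = $222,410
Administrative surcharge: 30% of $222,410 = $66,723
Total penalty: $222,410 + $66,723 = $289,133

$289,133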